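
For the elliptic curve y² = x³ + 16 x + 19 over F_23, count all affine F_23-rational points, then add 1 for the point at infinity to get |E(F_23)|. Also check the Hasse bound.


Affine points = {(1, 6), (1, 17), (2, 6), (2, 17), (3, 5), (3, 18), (4, 3), (4, 20), (6, 3), (6, 20), (9, 8), (9, 15), (10, 11), (10, 12), (11, 10), (11, 13), (13, 3), (13, 20), (15, 0), (16, 1), (16, 22), (17, 11), (17, 12), (19, 11), (19, 12), (20, 6), (20, 17), (21, 5), (21, 18), (22, 5), (22, 18)}; affine count = 31; |E(F_23)| = 32.

Discriminant check: Δ ∝ 4a³ + 27b² = 4·16³ + 27·19² = 4·4096 + 27·361 ≡ 3 (mod 23). Nonzero ⇒ E is nonsingular.
For each x ∈ F_23, compute rhs = x³ + 16·x + 19 mod 23, then count y ∈ F_23 with y² ≡ rhs.
  x = 0: rhs = 19, matching y values: none (0 points).
  x = 1: rhs = 13, matching y values: 6, 17 (2 points).
  x = 2: rhs = 13, matching y values: 6, 17 (2 points).
  x = 3: rhs = 2, matching y values: 5, 18 (2 points).
  x = 4: rhs = 9, matching y values: 3, 20 (2 points).
  x = 5: rhs = 17, matching y values: none (0 points).
  x = 6: rhs = 9, matching y values: 3, 20 (2 points).
  x = 7: rhs = 14, matching y values: none (0 points).
  x = 8: rhs = 15, matching y values: none (0 points).
  x = 9: rhs = 18, matching y values: 8, 15 (2 points).
  x = 10: rhs = 6, matching y values: 11, 12 (2 points).
  x = 11: rhs = 8, matching y values: 10, 13 (2 points).
  x = 12: rhs = 7, matching y values: none (0 points).
  x = 13: rhs = 9, matching y values: 3, 20 (2 points).
  x = 14: rhs = 20, matching y values: none (0 points).
  x = 15: rhs = 0, matching y values: 0 (1 points).
  x = 16: rhs = 1, matching y values: 1, 22 (2 points).
  x = 17: rhs = 6, matching y values: 11, 12 (2 points).
  x = 18: rhs = 21, matching y values: none (0 points).
  x = 19: rhs = 6, matching y values: 11, 12 (2 points).
  x = 20: rhs = 13, matching y values: 6, 17 (2 points).
  x = 21: rhs = 2, matching y values: 5, 18 (2 points).
  x = 22: rhs = 2, matching y values: 5, 18 (2 points).
Total affine count: 31.
Full point count |E(F_23)| = 31 + 1 = 32.
Hasse bound: |32 − (23+1)| = |8| = 8 ≤ 2√23 ≈ 9.5917 ✓.


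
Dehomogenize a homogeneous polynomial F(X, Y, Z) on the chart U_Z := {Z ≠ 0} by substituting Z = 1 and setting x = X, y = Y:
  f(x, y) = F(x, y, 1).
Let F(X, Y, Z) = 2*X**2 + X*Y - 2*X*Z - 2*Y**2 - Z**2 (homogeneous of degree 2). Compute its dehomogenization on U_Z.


f(x, y) = 2*x**2 + x*y - 2*x - 2*y**2 - 1

On U_Z we set Z = 1. Each monomial c·X^i·Y^j·Z^k in F becomes c·x^i·y^j·1^k = c·x^i·y^j.
Substituting Z = 1: F(X, Y, 1) = 2*x**2 + x*y - 2*x - 2*y**2 - 1.
Note: deg(f) ≤ deg(F) = 2; strict inequality happens when F is divisible by Z (lost terms).


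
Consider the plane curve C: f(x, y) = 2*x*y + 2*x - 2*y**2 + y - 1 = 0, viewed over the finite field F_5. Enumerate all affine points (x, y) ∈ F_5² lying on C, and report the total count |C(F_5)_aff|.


Affine F_5-points: {(2, 2), (2, 3), (3, 0), (3, 1)}; count = 4.

For each of the 25 pairs (x, y) ∈ F_5², evaluate f(x, y) mod 5. Record the zeros.
  x = 0: [0↦4, 1↦3, 2↦3, 3↦4, 4↦1]  zeros at y ∈ ∅
  x = 1: [0↦1, 1↦2, 2↦4, 3↦2, 4↦1]  zeros at y ∈ ∅
  x = 2: [0↦3, 1↦1, 2↦0, 3↦0, 4↦1]  zeros at y ∈ {2, 3}
  x = 3: [0↦0, 1↦0, 2↦1, 3↦3, 4↦1]  zeros at y ∈ {0, 1}
  x = 4: [0↦2, 1↦4, 2↦2, 3↦1, 4↦1]  zeros at y ∈ ∅
Collecting zeros: affine points = {(2, 2), (2, 3), (3, 0), (3, 1)}.
Total count |C(F_5)_aff| = 4.


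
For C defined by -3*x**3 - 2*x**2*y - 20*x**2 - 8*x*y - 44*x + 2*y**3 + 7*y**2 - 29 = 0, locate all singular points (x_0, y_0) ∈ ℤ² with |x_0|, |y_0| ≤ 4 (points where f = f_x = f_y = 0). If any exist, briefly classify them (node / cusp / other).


Singular points: {(-2, -1)}; classification: cusp.

Compute partial derivatives:
  f_x = -9*x**2 - 4*x*y - 40*x - 8*y - 44.
  f_y = -2*x**2 - 8*x + 6*y**2 + 14*y.
Scan x_0 ∈ {−4, ..., 4}. For each x_0, f_y(x_0, y) is a polynomial in y; find its integer roots y ∈ {−4, ..., 4}, then test f_x and f at those candidates.
  x = -4: f_y(-4, y) = 6*y**2 + 14*y; vanishes at y ∈ {0}. (-4, 0): f_x = -28 ≠ 0.
  x = -3: f_y(-3, y) = 6*y**2 + 14*y + 6; no integer root y with |y| ≤ 4.
  x = -2: f_y(-2, y) = 6*y**2 + 14*y + 8; vanishes at y ∈ {-1}. (-2, -1): f_x = 0, f = 0 — SINGULAR.
  x = -1: f_y(-1, y) = 6*y**2 + 14*y + 6; no integer root y with |y| ≤ 4.
  x = 0: f_y(0, y) = 6*y**2 + 14*y; vanishes at y ∈ {0}. (0, 0): f_x = -44 ≠ 0.
  x = 1: f_y(1, y) = 6*y**2 + 14*y - 10; no integer root y with |y| ≤ 4.
  x = 2: f_y(2, y) = 6*y**2 + 14*y - 24; no integer root y with |y| ≤ 4.
  x = 3: f_y(3, y) = 6*y**2 + 14*y - 42; no integer root y with |y| ≤ 4.
  x = 4: f_y(4, y) = 6*y**2 + 14*y - 64; no integer root y with |y| ≤ 4.
Only singular point on the grid: (-2, -1).
Classify: substitute x = -2 + u, y = -1 + v and expand: f = -3*u**3 - 2*u**2*v + 2*v**3 + v**2.
No constant or linear terms (consistent with a singular point). Quadratic part: v**2. Cubic part: -3*u**3 - 2*u**2*v + 2*v**3.
The quadratic part v**2 is a perfect square, so there is a single (double) tangent line v = 0, i.e. y = -1. Restricting the cubic part to that line (v = 0) leaves -3*u**3 ≠ 0, so f is not divisible by v and the branch is v² ≈ 3*u**3 to lowest order — this is a cusp.
Classification: cusp.


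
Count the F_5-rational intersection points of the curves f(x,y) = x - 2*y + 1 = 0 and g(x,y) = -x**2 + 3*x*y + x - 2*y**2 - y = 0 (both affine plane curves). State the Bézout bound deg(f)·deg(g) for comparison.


Common zeros: {(1, 1)}; count = 1; Bézout bound = 2.

deg(f) = 1, deg(g) = 2, so Bézout bound = 2.
Scan x ∈ F_5. For each x, list the y ∈ F_5 with f(x, y) ≡ 0 and those with g(x, y) ≡ 0 (mod 5); the common zeros in that column are the intersection.
  x = 0: f ≡ 0 at y ∈ {3}; g ≡ 0 at y ∈ {0, 2}; common: ∅.
  x = 1: f ≡ 0 at y ∈ {1}; g ≡ 0 at y ∈ {0, 1}; common: {1}.
  x = 2: f ≡ 0 at y ∈ {4}; g ≡ 0 at y ∈ {2, 3}; common: ∅.
  x = 3: f ≡ 0 at y ∈ {2}; g ≡ 0 at y ∈ {1, 3}; common: ∅.
  x = 4: f ≡ 0 at y ∈ {0}; g ≡ 0 at y ∈ {4}; common: ∅.
Collecting: common zeros = {(1, 1)}, so the count is 1.
Comparison with the Bézout bound: 1 ≤ 2 = deg(f)·deg(g), as expected for curves with no common component (the affine F_5-count falls short of the bound because intersections may lie at infinity, over extension fields, or carry multiplicity).


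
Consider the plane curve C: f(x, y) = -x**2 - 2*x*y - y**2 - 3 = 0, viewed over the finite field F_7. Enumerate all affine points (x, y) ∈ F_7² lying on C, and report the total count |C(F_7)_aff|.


Affine F_7-points: {(0, 2), (0, 5), (1, 1), (1, 4), (2, 0), (2, 3), (3, 2), (3, 6), (4, 1), (4, 5), (5, 0), (5, 4), (6, 3), (6, 6)}; count = 14.

For each of the 49 pairs (x, y) ∈ F_7², evaluate f(x, y) mod 7. Record the zeros.
  x = 0: [0↦4, 1↦3, 2↦0, 3↦2, 4↦2, 5↦0, 6↦3]  zeros at y ∈ {2, 5}
  x = 1: [0↦3, 1↦0, 2↦2, 3↦2, 4↦0, 5↦3, 6↦4]  zeros at y ∈ {1, 4}
  x = 2: [0↦0, 1↦2, 2↦2, 3↦0, 4↦3, 5↦4, 6↦3]  zeros at y ∈ {0, 3}
  x = 3: [0↦2, 1↦2, 2↦0, 3↦3, 4↦4, 5↦3, 6↦0]  zeros at y ∈ {2, 6}
  x = 4: [0↦2, 1↦0, 2↦3, 3↦4, 4↦3, 5↦0, 6↦2]  zeros at y ∈ {1, 5}
  x = 5: [0↦0, 1↦3, 2↦4, 3↦3, 4↦0, 5↦2, 6↦2]  zeros at y ∈ {0, 4}
  x = 6: [0↦3, 1↦4, 2↦3, 3↦0, 4↦2, 5↦2, 6↦0]  zeros at y ∈ {3, 6}
Collecting zeros: affine points = {(0, 2), (0, 5), (1, 1), (1, 4), (2, 0), (2, 3), (3, 2), (3, 6), (4, 1), (4, 5), (5, 0), (5, 4), (6, 3), (6, 6)}.
Total count |C(F_7)_aff| = 14.


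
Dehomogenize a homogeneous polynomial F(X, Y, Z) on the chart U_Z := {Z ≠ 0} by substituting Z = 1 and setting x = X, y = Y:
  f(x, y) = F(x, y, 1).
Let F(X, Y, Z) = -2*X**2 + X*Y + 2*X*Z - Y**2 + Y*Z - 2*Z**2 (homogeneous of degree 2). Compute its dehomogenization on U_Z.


f(x, y) = -2*x**2 + x*y + 2*x - y**2 + y - 2

On U_Z we set Z = 1. Each monomial c·X^i·Y^j·Z^k in F becomes c·x^i·y^j·1^k = c·x^i·y^j.
Substituting Z = 1: F(X, Y, 1) = -2*x**2 + x*y + 2*x - y**2 + y - 2.
Note: deg(f) ≤ deg(F) = 2; strict inequality happens when F is divisible by Z (lost terms).


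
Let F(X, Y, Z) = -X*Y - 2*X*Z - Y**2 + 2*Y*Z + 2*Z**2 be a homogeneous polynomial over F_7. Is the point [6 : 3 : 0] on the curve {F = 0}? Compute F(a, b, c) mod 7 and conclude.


F(6,3,0) ≡ 1 (mod 7); P is NOT on the curve.

Evaluate F(6, 3, 0) term-by-term (mod 7).
  -X*Y ↦ -1·6·3·1 = -18
  -2*X*Z ↦ -2·6·1·0 = 0
  -Y**2 ↦ -1·1·9·1 = -9
  2*Y*Z ↦ 2·1·3·0 = 0
  2*Z**2 ↦ 2·1·1·0 = 0
Sum: F(6, 3, 0) = (-18) + (0) + (-9) + (0) + (0) = -27.
Reducing mod 7: -27 ≡ 1 (mod 7).
Since F(a, b, c) ≡ 1 ≠ 0 (mod 7), P does NOT lie on the curve.


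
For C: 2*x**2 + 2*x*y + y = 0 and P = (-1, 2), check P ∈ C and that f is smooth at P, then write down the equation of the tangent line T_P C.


Tangent line at P: 2 - y = 0.

Step 1: f(-1, 2) = 0, so P lies on C.
Step 2: partial derivatives
  f_x(x, y) = 4*x + 2*y, f_y(x, y) = 2*x + 1.
  f_x(P) = 0, f_y(P) = -1 (gradient nonzero, so P is smooth).
Step 3: tangent line at P: 0·(x − -1) + -1·(y − 2) = 0.
Expanding: 2 - y = 0.


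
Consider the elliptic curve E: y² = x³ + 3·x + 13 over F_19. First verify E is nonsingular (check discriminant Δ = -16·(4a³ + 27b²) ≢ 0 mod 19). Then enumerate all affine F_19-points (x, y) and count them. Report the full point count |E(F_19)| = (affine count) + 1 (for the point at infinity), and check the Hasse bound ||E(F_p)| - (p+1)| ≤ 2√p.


Affine points = {(1, 6), (1, 13), (3, 7), (3, 12), (5, 1), (5, 18), (6, 0), (7, 4), (7, 15), (8, 6), (8, 13), (9, 3), (9, 16), (10, 6), (10, 13), (11, 3), (11, 16), (13, 8), (13, 11), (14, 5), (14, 14), (18, 3), (18, 16)}; affine count = 23; |E(F_19)| = 24.

Discriminant check: Δ ∝ 4a³ + 27b² = 4·3³ + 27·13² = 4·27 + 27·169 ≡ 16 (mod 19). Nonzero ⇒ E is nonsingular.
For each x ∈ F_19, compute rhs = x³ + 3·x + 13 mod 19, then count y ∈ F_19 with y² ≡ rhs.
  x = 0: rhs = 13, matching y values: none (0 points).
  x = 1: rhs = 17, matching y values: 6, 13 (2 points).
  x = 2: rhs = 8, matching y values: none (0 points).
  x = 3: rhs = 11, matching y values: 7, 12 (2 points).
  x = 4: rhs = 13, matching y values: none (0 points).
  x = 5: rhs = 1, matching y values: 1, 18 (2 points).
  x = 6: rhs = 0, matching y values: 0 (1 points).
  x = 7: rhs = 16, matching y values: 4, 15 (2 points).
  x = 8: rhs = 17, matching y values: 6, 13 (2 points).
  x = 9: rhs = 9, matching y values: 3, 16 (2 points).
  x = 10: rhs = 17, matching y values: 6, 13 (2 points).
  x = 11: rhs = 9, matching y values: 3, 16 (2 points).
  x = 12: rhs = 10, matching y values: none (0 points).
  x = 13: rhs = 7, matching y values: 8, 11 (2 points).
  x = 14: rhs = 6, matching y values: 5, 14 (2 points).
  x = 15: rhs = 13, matching y values: none (0 points).
  x = 16: rhs = 15, matching y values: none (0 points).
  x = 17: rhs = 18, matching y values: none (0 points).
  x = 18: rhs = 9, matching y values: 3, 16 (2 points).
Total affine count: 23.
Full point count |E(F_19)| = 23 + 1 = 24.
Hasse bound: |24 − (19+1)| = |4| = 4 ≤ 2√19 ≈ 8.7178 ✓.


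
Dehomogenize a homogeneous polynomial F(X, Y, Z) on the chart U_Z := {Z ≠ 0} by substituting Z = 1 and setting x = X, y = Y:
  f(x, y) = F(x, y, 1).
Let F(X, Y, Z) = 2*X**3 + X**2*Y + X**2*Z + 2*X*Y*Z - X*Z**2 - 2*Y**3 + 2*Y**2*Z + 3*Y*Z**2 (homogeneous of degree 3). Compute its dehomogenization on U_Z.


f(x, y) = 2*x**3 + x**2*y + x**2 + 2*x*y - x - 2*y**3 + 2*y**2 + 3*y

On U_Z we set Z = 1. Each monomial c·X^i·Y^j·Z^k in F becomes c·x^i·y^j·1^k = c·x^i·y^j.
Substituting Z = 1: F(X, Y, 1) = 2*x**3 + x**2*y + x**2 + 2*x*y - x - 2*y**3 + 2*y**2 + 3*y.
Note: deg(f) ≤ deg(F) = 3; strict inequality happens when F is divisible by Z (lost terms).


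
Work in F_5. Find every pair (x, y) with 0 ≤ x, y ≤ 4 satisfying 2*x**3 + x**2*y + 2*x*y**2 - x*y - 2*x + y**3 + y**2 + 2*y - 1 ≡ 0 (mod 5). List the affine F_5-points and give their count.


Affine F_5-points: {(0, 2), (1, 1), (2, 3), (3, 4)}; count = 4.

For each of the 25 pairs (x, y) ∈ F_5², evaluate f(x, y) mod 5. Record the zeros.
  x = 0: [0↦4, 1↦3, 2↦0, 3↦1, 4↦2]  zeros at y ∈ {2}
  x = 1: [0↦4, 1↦0, 2↦3, 3↦4, 4↦4]  zeros at y ∈ {1}
  x = 2: [0↦1, 1↦1, 2↦2, 3↦0, 4↦1]  zeros at y ∈ {3}
  x = 3: [0↦2, 1↦3, 2↦4, 3↦1, 4↦0]  zeros at y ∈ {4}
  x = 4: [0↦4, 1↦3, 2↦1, 3↦4, 4↦3]  zeros at y ∈ ∅
Collecting zeros: affine points = {(0, 2), (1, 1), (2, 3), (3, 4)}.
Total count |C(F_5)_aff| = 4.


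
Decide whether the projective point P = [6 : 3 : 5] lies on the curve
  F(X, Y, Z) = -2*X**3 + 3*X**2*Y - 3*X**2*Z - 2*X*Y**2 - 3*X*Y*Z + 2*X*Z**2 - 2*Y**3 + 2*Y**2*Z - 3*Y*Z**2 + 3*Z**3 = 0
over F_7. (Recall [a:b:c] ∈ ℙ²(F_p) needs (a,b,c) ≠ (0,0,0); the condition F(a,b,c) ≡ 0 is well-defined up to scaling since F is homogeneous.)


F(6,3,5) ≡ 6 (mod 7); P is NOT on the curve.

Evaluate F(6, 3, 5) term-by-term (mod 7).
  -2*X**3 ↦ -2·216·1·1 = -432
  3*X**2*Y ↦ 3·36·3·1 = 324
  -3*X**2*Z ↦ -3·36·1·5 = -540
  -2*X*Y**2 ↦ -2·6·9·1 = -108
  -3*X*Y*Z ↦ -3·6·3·5 = -270
  2*X*Z**2 ↦ 2·6·1·25 = 300
  -2*Y**3 ↦ -2·1·27·1 = -54
  2*Y**2*Z ↦ 2·1·9·5 = 90
  -3*Y*Z**2 ↦ -3·1·3·25 = -225
  3*Z**3 ↦ 3·1·1·125 = 375
Sum: F(6, 3, 5) = (-432) + (324) + (-540) + (-108) + (-270) + (300) + (-54) + (90) + (-225) + (375) = -540.
Reducing mod 7: -540 ≡ 6 (mod 7).
Since F(a, b, c) ≡ 6 ≠ 0 (mod 7), P does NOT lie on the curve.


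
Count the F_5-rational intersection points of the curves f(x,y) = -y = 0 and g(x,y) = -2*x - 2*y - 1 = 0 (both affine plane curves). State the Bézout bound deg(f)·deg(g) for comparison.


Common zeros: {(2, 0)}; count = 1; Bézout bound = 1.

deg(f) = 1, deg(g) = 1, so Bézout bound = 1.
Scan x ∈ F_5. For each x, list the y ∈ F_5 with f(x, y) ≡ 0 and those with g(x, y) ≡ 0 (mod 5); the common zeros in that column are the intersection.
  x = 0: f ≡ 0 at y ∈ {0}; g ≡ 0 at y ∈ {2}; common: ∅.
  x = 1: f ≡ 0 at y ∈ {0}; g ≡ 0 at y ∈ {1}; common: ∅.
  x = 2: f ≡ 0 at y ∈ {0}; g ≡ 0 at y ∈ {0}; common: {0}.
  x = 3: f ≡ 0 at y ∈ {0}; g ≡ 0 at y ∈ {4}; common: ∅.
  x = 4: f ≡ 0 at y ∈ {0}; g ≡ 0 at y ∈ {3}; common: ∅.
Collecting: common zeros = {(2, 0)}, so the count is 1.
Comparison with the Bézout bound: 1 ≤ 1 = deg(f)·deg(g), as expected for curves with no common component (the bound is attained).


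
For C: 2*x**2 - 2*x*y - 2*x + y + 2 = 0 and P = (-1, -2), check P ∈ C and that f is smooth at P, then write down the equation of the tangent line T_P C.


Tangent line at P: -2*x + 3*y + 4 = 0.

Step 1: f(-1, -2) = 0, so P lies on C.
Step 2: partial derivatives
  f_x(x, y) = 4*x - 2*y - 2, f_y(x, y) = 1 - 2*x.
  f_x(P) = -2, f_y(P) = 3 (gradient nonzero, so P is smooth).
Step 3: tangent line at P: -2·(x − -1) + 3·(y − -2) = 0.
Expanding: -2*x + 3*y + 4 = 0.


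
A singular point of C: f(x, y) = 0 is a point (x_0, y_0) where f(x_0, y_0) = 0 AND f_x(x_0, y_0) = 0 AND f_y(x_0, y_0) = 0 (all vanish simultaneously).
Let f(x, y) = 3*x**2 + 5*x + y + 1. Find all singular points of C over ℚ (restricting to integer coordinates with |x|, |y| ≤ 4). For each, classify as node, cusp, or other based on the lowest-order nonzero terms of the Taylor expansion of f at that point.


No singular points in the scanned grid; C is smooth there.

Compute partial derivatives:
  f_x = 6*x + 5.
  f_y = 1.
f_y = 1 is a nonzero constant, so f_y never vanishes: no point (x, y) can satisfy f = f_x = f_y = 0. In particular no (x, y) ∈ {−4, ..., 4}² is singular; the curve is smooth.


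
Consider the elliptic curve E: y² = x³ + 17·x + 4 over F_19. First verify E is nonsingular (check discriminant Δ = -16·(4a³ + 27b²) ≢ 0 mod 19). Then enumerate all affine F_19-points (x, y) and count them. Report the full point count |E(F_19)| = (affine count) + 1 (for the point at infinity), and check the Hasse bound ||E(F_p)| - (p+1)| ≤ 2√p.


Affine points = {(0, 2), (0, 17), (3, 5), (3, 14), (5, 9), (5, 10), (8, 5), (8, 14), (12, 6), (12, 13), (13, 3), (13, 16), (15, 9), (15, 10), (17, 0), (18, 9), (18, 10)}; affine count = 17; |E(F_19)| = 18.

Discriminant check: Δ ∝ 4a³ + 27b² = 4·17³ + 27·4² = 4·4913 + 27·16 ≡ 1 (mod 19). Nonzero ⇒ E is nonsingular.
For each x ∈ F_19, compute rhs = x³ + 17·x + 4 mod 19, then count y ∈ F_19 with y² ≡ rhs.
  x = 0: rhs = 4, matching y values: 2, 17 (2 points).
  x = 1: rhs = 3, matching y values: none (0 points).
  x = 2: rhs = 8, matching y values: none (0 points).
  x = 3: rhs = 6, matching y values: 5, 14 (2 points).
  x = 4: rhs = 3, matching y values: none (0 points).
  x = 5: rhs = 5, matching y values: 9, 10 (2 points).
  x = 6: rhs = 18, matching y values: none (0 points).
  x = 7: rhs = 10, matching y values: none (0 points).
  x = 8: rhs = 6, matching y values: 5, 14 (2 points).
  x = 9: rhs = 12, matching y values: none (0 points).
  x = 10: rhs = 15, matching y values: none (0 points).
  x = 11: rhs = 2, matching y values: none (0 points).
  x = 12: rhs = 17, matching y values: 6, 13 (2 points).
  x = 13: rhs = 9, matching y values: 3, 16 (2 points).
  x = 14: rhs = 3, matching y values: none (0 points).
  x = 15: rhs = 5, matching y values: 9, 10 (2 points).
  x = 16: rhs = 2, matching y values: none (0 points).
  x = 17: rhs = 0, matching y values: 0 (1 points).
  x = 18: rhs = 5, matching y values: 9, 10 (2 points).
Total affine count: 17.
Full point count |E(F_19)| = 17 + 1 = 18.
Hasse bound: |18 − (19+1)| = |-2| = 2 ≤ 2√19 ≈ 8.7178 ✓.


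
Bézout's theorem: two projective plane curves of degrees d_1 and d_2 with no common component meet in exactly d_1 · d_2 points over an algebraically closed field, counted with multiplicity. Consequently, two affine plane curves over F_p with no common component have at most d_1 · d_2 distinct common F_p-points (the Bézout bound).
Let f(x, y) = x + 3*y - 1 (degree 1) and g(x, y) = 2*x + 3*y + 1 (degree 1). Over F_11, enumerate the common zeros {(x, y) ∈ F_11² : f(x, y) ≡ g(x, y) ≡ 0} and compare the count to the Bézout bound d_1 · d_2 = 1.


Common zeros: {(9, 1)}; count = 1; Bézout bound = 1.

deg(f) = 1, deg(g) = 1, so Bézout bound = 1.
Scan x ∈ F_11. For each x, list the y ∈ F_11 with f(x, y) ≡ 0 and those with g(x, y) ≡ 0 (mod 11); the common zeros in that column are the intersection.
  x = 0: f ≡ 0 at y ∈ {4}; g ≡ 0 at y ∈ {7}; common: ∅.
  x = 1: f ≡ 0 at y ∈ {0}; g ≡ 0 at y ∈ {10}; common: ∅.
  x = 2: f ≡ 0 at y ∈ {7}; g ≡ 0 at y ∈ {2}; common: ∅.
  x = 3: f ≡ 0 at y ∈ {3}; g ≡ 0 at y ∈ {5}; common: ∅.
  x = 4: f ≡ 0 at y ∈ {10}; g ≡ 0 at y ∈ {8}; common: ∅.
  x = 5: f ≡ 0 at y ∈ {6}; g ≡ 0 at y ∈ {0}; common: ∅.
  x = 6: f ≡ 0 at y ∈ {2}; g ≡ 0 at y ∈ {3}; common: ∅.
  x = 7: f ≡ 0 at y ∈ {9}; g ≡ 0 at y ∈ {6}; common: ∅.
  x = 8: f ≡ 0 at y ∈ {5}; g ≡ 0 at y ∈ {9}; common: ∅.
  x = 9: f ≡ 0 at y ∈ {1}; g ≡ 0 at y ∈ {1}; common: {1}.
  x = 10: f ≡ 0 at y ∈ {8}; g ≡ 0 at y ∈ {4}; common: ∅.
Collecting: common zeros = {(9, 1)}, so the count is 1.
Comparison with the Bézout bound: 1 ≤ 1 = deg(f)·deg(g), as expected for curves with no common component (the bound is attained).


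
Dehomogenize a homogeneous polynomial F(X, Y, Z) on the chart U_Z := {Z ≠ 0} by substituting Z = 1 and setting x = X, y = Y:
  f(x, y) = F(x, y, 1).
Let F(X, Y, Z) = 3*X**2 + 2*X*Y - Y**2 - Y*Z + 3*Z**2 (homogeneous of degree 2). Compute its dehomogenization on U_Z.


f(x, y) = 3*x**2 + 2*x*y - y**2 - y + 3

On U_Z we set Z = 1. Each monomial c·X^i·Y^j·Z^k in F becomes c·x^i·y^j·1^k = c·x^i·y^j.
Substituting Z = 1: F(X, Y, 1) = 3*x**2 + 2*x*y - y**2 - y + 3.
Note: deg(f) ≤ deg(F) = 2; strict inequality happens when F is divisible by Z (lost terms).


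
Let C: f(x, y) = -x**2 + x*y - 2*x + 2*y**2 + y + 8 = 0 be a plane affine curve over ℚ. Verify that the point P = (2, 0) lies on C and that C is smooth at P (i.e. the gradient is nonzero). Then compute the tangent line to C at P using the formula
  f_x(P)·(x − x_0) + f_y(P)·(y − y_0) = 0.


Tangent line at P: -6*x + 3*y + 12 = 0.

Step 1: f(2, 0) = 0, so P lies on C.
Step 2: partial derivatives
  f_x(x, y) = -2*x + y - 2, f_y(x, y) = x + 4*y + 1.
  f_x(P) = -6, f_y(P) = 3 (gradient nonzero, so P is smooth).
Step 3: tangent line at P: -6·(x − 2) + 3·(y − 0) = 0.
Expanding: -6*x + 3*y + 12 = 0.


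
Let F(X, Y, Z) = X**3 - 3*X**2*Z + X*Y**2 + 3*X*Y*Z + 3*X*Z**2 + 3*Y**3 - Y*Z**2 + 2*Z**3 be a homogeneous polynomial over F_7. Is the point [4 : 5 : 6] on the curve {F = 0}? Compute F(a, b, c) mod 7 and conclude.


F(4,5,6) ≡ 0 (mod 7); P is on the curve.

Evaluate F(4, 5, 6) term-by-term (mod 7).
  X**3 ↦ 1·64·1·1 = 64
  -3*X**2*Z ↦ -3·16·1·6 = -288
  X*Y**2 ↦ 1·4·25·1 = 100
  3*X*Y*Z ↦ 3·4·5·6 = 360
  3*X*Z**2 ↦ 3·4·1·36 = 432
  3*Y**3 ↦ 3·1·125·1 = 375
  -Y*Z**2 ↦ -1·1·5·36 = -180
  2*Z**3 ↦ 2·1·1·216 = 432
Sum: F(4, 5, 6) = (64) + (-288) + (100) + (360) + (432) + (375) + (-180) + (432) = 1295.
Reducing mod 7: 1295 ≡ 0 (mod 7).
Since F(a, b, c) ≡ 0 (mod 7), P lies on the curve.


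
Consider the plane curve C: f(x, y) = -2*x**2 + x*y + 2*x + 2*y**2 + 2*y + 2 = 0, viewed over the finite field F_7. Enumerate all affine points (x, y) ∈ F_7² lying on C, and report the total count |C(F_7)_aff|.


Affine F_7-points: {(0, 2), (0, 4), (1, 1), (2, 2), (2, 3), (3, 4), (4, 1), (4, 3)}; count = 8.

For each of the 49 pairs (x, y) ∈ F_7², evaluate f(x, y) mod 7. Record the zeros.
  x = 0: [0↦2, 1↦6, 2↦0, 3↦5, 4↦0, 5↦6, 6↦2]  zeros at y ∈ {2, 4}
  x = 1: [0↦2, 1↦0, 2↦2, 3↦1, 4↦4, 5↦4, 6↦1]  zeros at y ∈ {1}
  x = 2: [0↦5, 1↦4, 2↦0, 3↦0, 4↦4, 5↦5, 6↦3]  zeros at y ∈ {2, 3}
  x = 3: [0↦4, 1↦4, 2↦1, 3↦2, 4↦0, 5↦2, 6↦1]  zeros at y ∈ {4}
  x = 4: [0↦6, 1↦0, 2↦5, 3↦0, 4↦6, 5↦2, 6↦2]  zeros at y ∈ {1, 3}
  x = 5: [0↦4, 1↦6, 2↦5, 3↦1, 4↦1, 5↦5, 6↦6]  zeros at y ∈ ∅
  x = 6: [0↦5, 1↦1, 2↦1, 3↦5, 4↦6, 5↦4, 6↦6]  zeros at y ∈ ∅
Collecting zeros: affine points = {(0, 2), (0, 4), (1, 1), (2, 2), (2, 3), (3, 4), (4, 1), (4, 3)}.
Total count |C(F_7)_aff| = 8.


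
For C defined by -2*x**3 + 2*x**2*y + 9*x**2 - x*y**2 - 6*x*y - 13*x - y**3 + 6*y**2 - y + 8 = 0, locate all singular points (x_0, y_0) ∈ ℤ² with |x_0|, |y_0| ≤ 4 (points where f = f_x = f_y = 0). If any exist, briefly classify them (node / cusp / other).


Singular points: {(2, 1)}; classification: node.

Compute partial derivatives:
  f_x = -6*x**2 + 4*x*y + 18*x - y**2 - 6*y - 13.
  f_y = 2*x**2 - 2*x*y - 6*x - 3*y**2 + 12*y - 1.
Scan x_0 ∈ {−4, ..., 4}. For each x_0, f_y(x_0, y) is a polynomial in y; find its integer roots y ∈ {−4, ..., 4}, then test f_x and f at those candidates.
  x = -4: f_y(-4, y) = -3*y**2 + 20*y + 55; no integer root y with |y| ≤ 4.
  x = -3: f_y(-3, y) = -3*y**2 + 18*y + 35; no integer root y with |y| ≤ 4.
  x = -2: f_y(-2, y) = -3*y**2 + 16*y + 19; vanishes at y ∈ {-1}. (-2, -1): f_x = -60 ≠ 0.
  x = -1: f_y(-1, y) = -3*y**2 + 14*y + 7; no integer root y with |y| ≤ 4.
  x = 0: f_y(0, y) = -3*y**2 + 12*y - 1; no integer root y with |y| ≤ 4.
  x = 1: f_y(1, y) = -3*y**2 + 10*y - 5; no integer root y with |y| ≤ 4.
  x = 2: f_y(2, y) = -3*y**2 + 8*y - 5; vanishes at y ∈ {1}. (2, 1): f_x = 0, f = 0 — SINGULAR.
  x = 3: f_y(3, y) = -3*y**2 + 6*y - 1; no integer root y with |y| ≤ 4.
  x = 4: f_y(4, y) = -3*y**2 + 4*y + 7; vanishes at y ∈ {-1}. (4, -1): f_x = -48 ≠ 0.
Only singular point on the grid: (2, 1).
Classify: substitute x = 2 + u, y = 1 + v and expand: f = -2*u**3 + 2*u**2*v - u**2 - u*v**2 - v**3 + v**2.
No constant or linear terms (consistent with a singular point). Quadratic part: -u**2 + v**2. Cubic part: -2*u**3 + 2*u**2*v - u*v**2 - v**3.
The quadratic part v**2 - u**2 = (v − u)(v + u) splits into two distinct linear factors, so there are two distinct tangent lines y − 1 = ±(x − 2) — this is a node (ordinary double point).
Classification: node.


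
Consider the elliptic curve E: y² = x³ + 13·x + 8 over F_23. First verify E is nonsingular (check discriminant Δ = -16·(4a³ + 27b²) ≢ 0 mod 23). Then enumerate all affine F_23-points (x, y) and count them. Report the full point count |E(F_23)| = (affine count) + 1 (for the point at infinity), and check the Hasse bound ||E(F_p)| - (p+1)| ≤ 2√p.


Affine points = {(0, 10), (0, 13), (4, 3), (4, 20), (6, 7), (6, 16), (8, 7), (8, 16), (9, 7), (9, 16), (12, 11), (12, 12), (14, 6), (14, 17), (15, 6), (15, 17), (17, 6), (17, 17), (18, 5), (18, 18)}; affine count = 20; |E(F_23)| = 21.

Discriminant check: Δ ∝ 4a³ + 27b² = 4·13³ + 27·8² = 4·2197 + 27·64 ≡ 5 (mod 23). Nonzero ⇒ E is nonsingular.
For each x ∈ F_23, compute rhs = x³ + 13·x + 8 mod 23, then count y ∈ F_23 with y² ≡ rhs.
  x = 0: rhs = 8, matching y values: 10, 13 (2 points).
  x = 1: rhs = 22, matching y values: none (0 points).
  x = 2: rhs = 19, matching y values: none (0 points).
  x = 3: rhs = 5, matching y values: none (0 points).
  x = 4: rhs = 9, matching y values: 3, 20 (2 points).
  x = 5: rhs = 14, matching y values: none (0 points).
  x = 6: rhs = 3, matching y values: 7, 16 (2 points).
  x = 7: rhs = 5, matching y values: none (0 points).
  x = 8: rhs = 3, matching y values: 7, 16 (2 points).
  x = 9: rhs = 3, matching y values: 7, 16 (2 points).
  x = 10: rhs = 11, matching y values: none (0 points).
  x = 11: rhs = 10, matching y values: none (0 points).
  x = 12: rhs = 6, matching y values: 11, 12 (2 points).
  x = 13: rhs = 5, matching y values: none (0 points).
  x = 14: rhs = 13, matching y values: 6, 17 (2 points).
  x = 15: rhs = 13, matching y values: 6, 17 (2 points).
  x = 16: rhs = 11, matching y values: none (0 points).
  x = 17: rhs = 13, matching y values: 6, 17 (2 points).
  x = 18: rhs = 2, matching y values: 5, 18 (2 points).
  x = 19: rhs = 7, matching y values: none (0 points).
  x = 20: rhs = 11, matching y values: none (0 points).
  x = 21: rhs = 20, matching y values: none (0 points).
  x = 22: rhs = 17, matching y values: none (0 points).
Total affine count: 20.
Full point count |E(F_23)| = 20 + 1 = 21.
Hasse bound: |21 − (23+1)| = |-3| = 3 ≤ 2√23 ≈ 9.5917 ✓.


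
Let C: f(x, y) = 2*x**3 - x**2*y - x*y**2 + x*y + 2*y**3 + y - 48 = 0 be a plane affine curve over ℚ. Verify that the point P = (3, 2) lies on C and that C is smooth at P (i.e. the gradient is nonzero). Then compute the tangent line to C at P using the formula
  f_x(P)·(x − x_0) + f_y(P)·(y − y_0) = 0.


Tangent line at P: 40*x + 7*y - 134 = 0.

Step 1: f(3, 2) = 0, so P lies on C.
Step 2: partial derivatives
  f_x(x, y) = 6*x**2 - 2*x*y - y**2 + y, f_y(x, y) = -x**2 - 2*x*y + x + 6*y**2 + 1.
  f_x(P) = 40, f_y(P) = 7 (gradient nonzero, so P is smooth).
Step 3: tangent line at P: 40·(x − 3) + 7·(y − 2) = 0.
Expanding: 40*x + 7*y - 134 = 0.


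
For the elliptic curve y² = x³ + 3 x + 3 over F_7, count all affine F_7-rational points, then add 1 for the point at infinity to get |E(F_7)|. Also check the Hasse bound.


Affine points = {(1, 0), (3, 2), (3, 5), (4, 3), (4, 4)}; affine count = 5; |E(F_7)| = 6.

Discriminant check: Δ ∝ 4a³ + 27b² = 4·3³ + 27·3² = 4·27 + 27·9 ≡ 1 (mod 7). Nonzero ⇒ E is nonsingular.
For each x ∈ F_7, compute rhs = x³ + 3·x + 3 mod 7, then count y ∈ F_7 with y² ≡ rhs.
  x = 0: rhs = 3, matching y values: none (0 points).
  x = 1: rhs = 0, matching y values: 0 (1 points).
  x = 2: rhs = 3, matching y values: none (0 points).
  x = 3: rhs = 4, matching y values: 2, 5 (2 points).
  x = 4: rhs = 2, matching y values: 3, 4 (2 points).
  x = 5: rhs = 3, matching y values: none (0 points).
  x = 6: rhs = 6, matching y values: none (0 points).
Total affine count: 5.
Full point count |E(F_7)| = 5 + 1 = 6.
Hasse bound: |6 − (7+1)| = |-2| = 2 ≤ 2√7 ≈ 5.2915 ✓.


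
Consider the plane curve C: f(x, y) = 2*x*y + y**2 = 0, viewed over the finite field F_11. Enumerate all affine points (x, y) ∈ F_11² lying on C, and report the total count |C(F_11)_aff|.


Affine F_11-points: {(0, 0), (1, 0), (1, 9), (2, 0), (2, 7), (3, 0), (3, 5), (4, 0), (4, 3), (5, 0), (5, 1), (6, 0), (6, 10), (7, 0), (7, 8), (8, 0), (8, 6), (9, 0), (9, 4), (10, 0), (10, 2)}; count = 21.

For each of the 121 pairs (x, y) ∈ F_11², evaluate f(x, y) mod 11. Record the zeros.
  x = 0: [0↦0, 1↦1, 2↦4, 3↦9, 4↦5, 5↦3, 6↦3, 7↦5, 8↦9, 9↦4, 10↦1]  zeros at y ∈ {0}
  x = 1: [0↦0, 1↦3, 2↦8, 3↦4, 4↦2, 5↦2, 6↦4, 7↦8, 8↦3, 9↦0, 10↦10]  zeros at y ∈ {0, 9}
  x = 2: [0↦0, 1↦5, 2↦1, 3↦10, 4↦10, 5↦1, 6↦5, 7↦0, 8↦8, 9↦7, 10↦8]  zeros at y ∈ {0, 7}
  x = 3: [0↦0, 1↦7, 2↦5, 3↦5, 4↦7, 5↦0, 6↦6, 7↦3, 8↦2, 9↦3, 10↦6]  zeros at y ∈ {0, 5}
  x = 4: [0↦0, 1↦9, 2↦9, 3↦0, 4↦4, 5↦10, 6↦7, 7↦6, 8↦7, 9↦10, 10↦4]  zeros at y ∈ {0, 3}
  x = 5: [0↦0, 1↦0, 2↦2, 3↦6, 4↦1, 5↦9, 6↦8, 7↦9, 8↦1, 9↦6, 10↦2]  zeros at y ∈ {0, 1}
  x = 6: [0↦0, 1↦2, 2↦6, 3↦1, 4↦9, 5↦8, 6↦9, 7↦1, 8↦6, 9↦2, 10↦0]  zeros at y ∈ {0, 10}
  x = 7: [0↦0, 1↦4, 2↦10, 3↦7, 4↦6, 5↦7, 6↦10, 7↦4, 8↦0, 9↦9, 10↦9]  zeros at y ∈ {0, 8}
  x = 8: [0↦0, 1↦6, 2↦3, 3↦2, 4↦3, 5↦6, 6↦0, 7↦7, 8↦5, 9↦5, 10↦7]  zeros at y ∈ {0, 6}
  x = 9: [0↦0, 1↦8, 2↦7, 3↦8, 4↦0, 5↦5, 6↦1, 7↦10, 8↦10, 9↦1, 10↦5]  zeros at y ∈ {0, 4}
  x = 10: [0↦0, 1↦10, 2↦0, 3↦3, 4↦8, 5↦4, 6↦2, 7↦2, 8↦4, 9↦8, 10↦3]  zeros at y ∈ {0, 2}
Collecting zeros: affine points = {(0, 0), (1, 0), (1, 9), (2, 0), (2, 7), (3, 0), (3, 5), (4, 0), (4, 3), (5, 0), (5, 1), (6, 0), (6, 10), (7, 0), (7, 8), (8, 0), (8, 6), (9, 0), (9, 4), (10, 0), (10, 2)}.
Total count |C(F_11)_aff| = 21.


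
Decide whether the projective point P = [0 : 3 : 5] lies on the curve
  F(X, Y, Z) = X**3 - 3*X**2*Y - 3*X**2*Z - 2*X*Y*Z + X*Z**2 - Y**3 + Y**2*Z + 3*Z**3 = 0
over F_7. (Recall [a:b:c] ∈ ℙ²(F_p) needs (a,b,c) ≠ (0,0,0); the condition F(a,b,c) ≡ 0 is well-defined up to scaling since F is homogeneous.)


F(0,3,5) ≡ 1 (mod 7); P is NOT on the curve.

Evaluate F(0, 3, 5) term-by-term (mod 7).
  X**3 ↦ 1·0·1·1 = 0
  -3*X**2*Y ↦ -3·0·3·1 = 0
  -3*X**2*Z ↦ -3·0·1·5 = 0
  -2*X*Y*Z ↦ -2·0·3·5 = 0
  X*Z**2 ↦ 1·0·1·25 = 0
  -Y**3 ↦ -1·1·27·1 = -27
  Y**2*Z ↦ 1·1·9·5 = 45
  3*Z**3 ↦ 3·1·1·125 = 375
Sum: F(0, 3, 5) = (0) + (0) + (0) + (0) + (0) + (-27) + (45) + (375) = 393.
Reducing mod 7: 393 ≡ 1 (mod 7).
Since F(a, b, c) ≡ 1 ≠ 0 (mod 7), P does NOT lie on the curve.


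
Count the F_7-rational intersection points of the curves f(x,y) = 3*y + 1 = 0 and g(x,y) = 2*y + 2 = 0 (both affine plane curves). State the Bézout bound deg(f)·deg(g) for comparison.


Common zeros: ∅; count = 0; Bézout bound = 1.

deg(f) = 1, deg(g) = 1, so Bézout bound = 1.
Scan x ∈ F_7. For each x, list the y ∈ F_7 with f(x, y) ≡ 0 and those with g(x, y) ≡ 0 (mod 7); the common zeros in that column are the intersection.
  x = 0: f ≡ 0 at y ∈ {2}; g ≡ 0 at y ∈ {6}; common: ∅.
  x = 1: f ≡ 0 at y ∈ {2}; g ≡ 0 at y ∈ {6}; common: ∅.
  x = 2: f ≡ 0 at y ∈ {2}; g ≡ 0 at y ∈ {6}; common: ∅.
  x = 3: f ≡ 0 at y ∈ {2}; g ≡ 0 at y ∈ {6}; common: ∅.
  x = 4: f ≡ 0 at y ∈ {2}; g ≡ 0 at y ∈ {6}; common: ∅.
  x = 5: f ≡ 0 at y ∈ {2}; g ≡ 0 at y ∈ {6}; common: ∅.
  x = 6: f ≡ 0 at y ∈ {2}; g ≡ 0 at y ∈ {6}; common: ∅.
Collecting: common zeros = ∅, so the count is 0.
Comparison with the Bézout bound: 0 ≤ 1 = deg(f)·deg(g), as expected for curves with no common component (the affine F_7-count falls short of the bound because intersections may lie at infinity, over extension fields, or carry multiplicity).


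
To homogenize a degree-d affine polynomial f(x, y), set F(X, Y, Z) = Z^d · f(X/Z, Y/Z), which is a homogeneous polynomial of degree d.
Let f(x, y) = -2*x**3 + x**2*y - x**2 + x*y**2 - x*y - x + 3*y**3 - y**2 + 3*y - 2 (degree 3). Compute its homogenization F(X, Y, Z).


F(X, Y, Z) = -2*X**3 + X**2*Y - X**2*Z + X*Y**2 - X*Y*Z - X*Z**2 + 3*Y**3 - Y**2*Z + 3*Y*Z**2 - 2*Z**3

deg(f) = 3.
Substitute x = X/Z, y = Y/Z into f, then multiply by Z^3.
  monomial -2·x^3·y^0 ↦ -2·X^3·Y^0·Z^0.
  monomial 1·x^2·y^1 ↦ 1·X^2·Y^1·Z^0.
  monomial -1·x^2·y^0 ↦ -1·X^2·Y^0·Z^1.
  monomial 1·x^1·y^2 ↦ 1·X^1·Y^2·Z^0.
  monomial -1·x^1·y^1 ↦ -1·X^1·Y^1·Z^1.
  monomial -1·x^1·y^0 ↦ -1·X^1·Y^0·Z^2.
  monomial 3·x^0·y^3 ↦ 3·X^0·Y^3·Z^0.
  monomial -1·x^0·y^2 ↦ -1·X^0·Y^2·Z^1.
  monomial 3·x^0·y^1 ↦ 3·X^0·Y^1·Z^2.
  monomial -2·x^0·y^0 ↦ -2·X^0·Y^0·Z^3.
Collecting: F(X, Y, Z) = -2*X**3 + X**2*Y - X**2*Z + X*Y**2 - X*Y*Z - X*Z**2 + 3*Y**3 - Y**2*Z + 3*Y*Z**2 - 2*Z**3.


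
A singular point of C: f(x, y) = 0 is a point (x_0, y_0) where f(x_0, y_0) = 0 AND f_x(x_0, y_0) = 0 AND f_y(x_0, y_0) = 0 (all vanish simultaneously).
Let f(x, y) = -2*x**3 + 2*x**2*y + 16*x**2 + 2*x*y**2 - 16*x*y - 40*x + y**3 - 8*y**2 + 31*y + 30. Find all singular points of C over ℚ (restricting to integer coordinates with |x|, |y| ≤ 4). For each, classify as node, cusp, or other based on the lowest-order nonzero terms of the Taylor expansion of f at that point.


Singular points: {(3, 1)}; classification: cusp.

Compute partial derivatives:
  f_x = -6*x**2 + 4*x*y + 32*x + 2*y**2 - 16*y - 40.
  f_y = 2*x**2 + 4*x*y - 16*x + 3*y**2 - 16*y + 31.
Scan x_0 ∈ {−4, ..., 4}. For each x_0, f_y(x_0, y) is a polynomial in y; find its integer roots y ∈ {−4, ..., 4}, then test f_x and f at those candidates.
  x = -4: f_y(-4, y) = 3*y**2 - 32*y + 127; no integer root y with |y| ≤ 4.
  x = -3: f_y(-3, y) = 3*y**2 - 28*y + 97; no integer root y with |y| ≤ 4.
  x = -2: f_y(-2, y) = 3*y**2 - 24*y + 71; no integer root y with |y| ≤ 4.
  x = -1: f_y(-1, y) = 3*y**2 - 20*y + 49; no integer root y with |y| ≤ 4.
  x = 0: f_y(0, y) = 3*y**2 - 16*y + 31; no integer root y with |y| ≤ 4.
  x = 1: f_y(1, y) = 3*y**2 - 12*y + 17; no integer root y with |y| ≤ 4.
  x = 2: f_y(2, y) = 3*y**2 - 8*y + 7; no integer root y with |y| ≤ 4.
  x = 3: f_y(3, y) = 3*y**2 - 4*y + 1; vanishes at y ∈ {1}. (3, 1): f_x = 0, f = 0 — SINGULAR.
  x = 4: f_y(4, y) = 3*y**2 - 1; no integer root y with |y| ≤ 4.
Only singular point on the grid: (3, 1).
Classify: substitute x = 3 + u, y = 1 + v and expand: f = -2*u**3 + 2*u**2*v + 2*u*v**2 + v**3 + v**2.
No constant or linear terms (consistent with a singular point). Quadratic part: v**2. Cubic part: -2*u**3 + 2*u**2*v + 2*u*v**2 + v**3.
The quadratic part v**2 is a perfect square, so there is a single (double) tangent line v = 0, i.e. y = 1. Restricting the cubic part to that line (v = 0) leaves -2*u**3 ≠ 0, so f is not divisible by v and the branch is v² ≈ 2*u**3 to lowest order — this is a cusp.
Classification: cusp.


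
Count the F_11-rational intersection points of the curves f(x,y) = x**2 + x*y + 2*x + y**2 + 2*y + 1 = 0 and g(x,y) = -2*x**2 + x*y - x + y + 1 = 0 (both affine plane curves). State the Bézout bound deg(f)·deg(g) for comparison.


Common zeros: {(0, 10), (3, 5), (10, 0), (10, 10)}; count = 4; Bézout bound = 4.

deg(f) = 2, deg(g) = 2, so Bézout bound = 4.
Scan x ∈ F_11. For each x, list the y ∈ F_11 with f(x, y) ≡ 0 and those with g(x, y) ≡ 0 (mod 11); the common zeros in that column are the intersection.
  x = 0: f ≡ 0 at y ∈ {10}; g ≡ 0 at y ∈ {10}; common: {10}.
  x = 1: f ≡ 0 at y ∈ {3, 5}; g ≡ 0 at y ∈ {1}; common: ∅.
  x = 2: f ≡ 0 at y ∈ ∅; g ≡ 0 at y ∈ {3}; common: ∅.
  x = 3: f ≡ 0 at y ∈ {1, 5}; g ≡ 0 at y ∈ {5}; common: {5}.
  x = 4: f ≡ 0 at y ∈ ∅; g ≡ 0 at y ∈ {7}; common: ∅.
  x = 5: f ≡ 0 at y ∈ {1, 3}; g ≡ 0 at y ∈ {9}; common: ∅.
  x = 6: f ≡ 0 at y ∈ {7}; g ≡ 0 at y ∈ {0}; common: ∅.
  x = 7: f ≡ 0 at y ∈ {6, 7}; g ≡ 0 at y ∈ {2}; common: ∅.
  x = 8: f ≡ 0 at y ∈ ∅; g ≡ 0 at y ∈ {4}; common: ∅.
  x = 9: f ≡ 0 at y ∈ ∅; g ≡ 0 at y ∈ {6}; common: ∅.
  x = 10: f ≡ 0 at y ∈ {0, 10}; g ≡ 0 at y ∈ {0, 1, 2, 3, 4, 5, 6, 7, 8, 9, 10}; common: {0, 10}.
Collecting: common zeros = {(0, 10), (3, 5), (10, 0), (10, 10)}, so the count is 4.
Comparison with the Bézout bound: 4 ≤ 4 = deg(f)·deg(g), as expected for curves with no common component (the bound is attained).


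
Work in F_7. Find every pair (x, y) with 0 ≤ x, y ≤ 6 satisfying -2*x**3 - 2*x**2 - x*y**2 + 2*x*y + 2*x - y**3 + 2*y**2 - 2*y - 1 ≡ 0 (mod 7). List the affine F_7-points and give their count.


Affine F_7-points: {(1, 2), (1, 3), (2, 0), (2, 3), (2, 4), (3, 3), (5, 1), (5, 4), (5, 6), (6, 2), (6, 4)}; count = 11.

For each of the 49 pairs (x, y) ∈ F_7², evaluate f(x, y) mod 7. Record the zeros.
  x = 0: [0↦6, 1↦5, 2↦2, 3↦5, 4↦1, 5↦5, 6↦4]  zeros at y ∈ ∅
  x = 1: [0↦4, 1↦4, 2↦0, 3↦0, 4↦5, 5↦2, 6↦6]  zeros at y ∈ {2, 3}
  x = 2: [0↦0, 1↦1, 2↦3, 3↦0, 4↦0, 5↦4, 6↦6]  zeros at y ∈ {0, 3, 4}
  x = 3: [0↦3, 1↦5, 2↦6, 3↦0, 4↦2, 5↦6, 6↦6]  zeros at y ∈ {3}
  x = 4: [0↦1, 1↦4, 2↦4, 3↦2, 4↦6, 5↦3, 6↦1]  zeros at y ∈ ∅
  x = 5: [0↦3, 1↦0, 2↦6, 3↦1, 4↦0, 5↦4, 6↦0]  zeros at y ∈ {1, 4, 6}
  x = 6: [0↦4, 1↦2, 2↦0, 3↦6, 4↦0, 5↦4, 6↦5]  zeros at y ∈ {2, 4}
Collecting zeros: affine points = {(1, 2), (1, 3), (2, 0), (2, 3), (2, 4), (3, 3), (5, 1), (5, 4), (5, 6), (6, 2), (6, 4)}.
Total count |C(F_7)_aff| = 11.


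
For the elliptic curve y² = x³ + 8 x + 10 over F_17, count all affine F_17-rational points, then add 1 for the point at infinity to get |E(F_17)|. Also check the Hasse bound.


Affine points = {(1, 6), (1, 11), (2, 0), (4, 2), (4, 15), (6, 6), (6, 11), (7, 1), (7, 16), (8, 5), (8, 12), (10, 6), (10, 11), (11, 1), (11, 16), (12, 7), (12, 10), (13, 4), (13, 13), (16, 1), (16, 16)}; affine count = 21; |E(F_17)| = 22.

Discriminant check: Δ ∝ 4a³ + 27b² = 4·8³ + 27·10² = 4·512 + 27·100 ≡ 5 (mod 17). Nonzero ⇒ E is nonsingular.
For each x ∈ F_17, compute rhs = x³ + 8·x + 10 mod 17, then count y ∈ F_17 with y² ≡ rhs.
  x = 0: rhs = 10, matching y values: none (0 points).
  x = 1: rhs = 2, matching y values: 6, 11 (2 points).
  x = 2: rhs = 0, matching y values: 0 (1 points).
  x = 3: rhs = 10, matching y values: none (0 points).
  x = 4: rhs = 4, matching y values: 2, 15 (2 points).
  x = 5: rhs = 5, matching y values: none (0 points).
  x = 6: rhs = 2, matching y values: 6, 11 (2 points).
  x = 7: rhs = 1, matching y values: 1, 16 (2 points).
  x = 8: rhs = 8, matching y values: 5, 12 (2 points).
  x = 9: rhs = 12, matching y values: none (0 points).
  x = 10: rhs = 2, matching y values: 6, 11 (2 points).
  x = 11: rhs = 1, matching y values: 1, 16 (2 points).
  x = 12: rhs = 15, matching y values: 7, 10 (2 points).
  x = 13: rhs = 16, matching y values: 4, 13 (2 points).
  x = 14: rhs = 10, matching y values: none (0 points).
  x = 15: rhs = 3, matching y values: none (0 points).
  x = 16: rhs = 1, matching y values: 1, 16 (2 points).
Total affine count: 21.
Full point count |E(F_17)| = 21 + 1 = 22.
Hasse bound: |22 − (17+1)| = |4| = 4 ≤ 2√17 ≈ 8.2462 ✓.


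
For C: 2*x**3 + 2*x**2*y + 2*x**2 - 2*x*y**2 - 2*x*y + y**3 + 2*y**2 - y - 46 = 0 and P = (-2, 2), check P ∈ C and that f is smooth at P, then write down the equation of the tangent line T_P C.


Tangent line at P: -12*x + 47*y - 118 = 0.

Step 1: f(-2, 2) = 0, so P lies on C.
Step 2: partial derivatives
  f_x(x, y) = 6*x**2 + 4*x*y + 4*x - 2*y**2 - 2*y, f_y(x, y) = 2*x**2 - 4*x*y - 2*x + 3*y**2 + 4*y - 1.
  f_x(P) = -12, f_y(P) = 47 (gradient nonzero, so P is smooth).
Step 3: tangent line at P: -12·(x − -2) + 47·(y − 2) = 0.
Expanding: -12*x + 47*y - 118 = 0.
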